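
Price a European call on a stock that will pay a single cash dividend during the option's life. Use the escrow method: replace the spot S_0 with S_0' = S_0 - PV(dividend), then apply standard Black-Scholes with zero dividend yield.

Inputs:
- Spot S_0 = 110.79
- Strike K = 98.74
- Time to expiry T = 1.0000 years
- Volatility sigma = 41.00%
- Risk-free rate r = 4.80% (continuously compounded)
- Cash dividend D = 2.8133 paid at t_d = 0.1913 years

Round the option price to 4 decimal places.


PV(D) = D * exp(-r * t_d) = 2.8133 * 0.99085963 = 2.78758540
S_0' = S_0 - PV(D) = 110.7900 - 2.78758540 = 108.00241460
d1 = (ln(S_0'/K) + (r + sigma^2/2)*T) / (sigma*sqrt(T)) = 0.54076452
d2 = d1 - sigma*sqrt(T) = 0.13076452
exp(-rT) = 0.95313379
N(d1) = 0.70566505; N(d2) = 0.55201920
C = S_0' * N(d1) - K * exp(-rT) * N(d2) = 108.00241460 * 0.70566505 - 98.7400 * 0.95313379 * 0.55201920 = 24.2617

Answer: Price = 24.2617


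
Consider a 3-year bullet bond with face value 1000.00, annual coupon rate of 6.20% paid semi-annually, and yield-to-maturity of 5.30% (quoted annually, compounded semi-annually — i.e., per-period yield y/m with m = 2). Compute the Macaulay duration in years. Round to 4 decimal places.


Answer: Macaulay duration = 2.7864 years

Derivation:
Coupon per period c = face * coupon_rate / m = 31.000000
Periods per year m = 2; per-period yield y/m = 0.026500
Number of cashflows N = 6
Cashflows (t years, CF_t, discount factor 1/(1+y/m)^(m*t), PV):
  t = 0.5000: CF_t = 31.000000, DF = 0.974184, PV = 30.199708
  t = 1.0000: CF_t = 31.000000, DF = 0.949035, PV = 29.420076
  t = 1.5000: CF_t = 31.000000, DF = 0.924535, PV = 28.660571
  t = 2.0000: CF_t = 31.000000, DF = 0.900667, PV = 27.920673
  t = 2.5000: CF_t = 31.000000, DF = 0.877415, PV = 27.199876
  t = 3.0000: CF_t = 1031.000000, DF = 0.854764, PV = 881.261796
Price P = sum_t PV_t = 1024.662699
Macaulay numerator sum_t t * PV_t:
  t * PV_t at t = 0.5000: 15.099854
  t * PV_t at t = 1.0000: 29.420076
  t * PV_t at t = 1.5000: 42.990856
  t * PV_t at t = 2.0000: 55.841346
  t * PV_t at t = 2.5000: 67.999690
  t * PV_t at t = 3.0000: 2643.785387
Macaulay duration D = (sum_t t * PV_t) / P = 2855.137208 / 1024.662699 = 2.786417


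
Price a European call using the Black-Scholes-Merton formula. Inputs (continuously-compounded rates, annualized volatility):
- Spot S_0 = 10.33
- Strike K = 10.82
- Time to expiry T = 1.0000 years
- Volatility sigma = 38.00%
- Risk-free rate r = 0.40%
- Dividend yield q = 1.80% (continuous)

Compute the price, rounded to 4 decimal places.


d1 = (ln(S/K) + (r - q + 0.5*sigma^2) * T) / (sigma * sqrt(T)) = 0.03120003
d2 = d1 - sigma * sqrt(T) = -0.34879997
exp(-rT) = 0.99600799; exp(-qT) = 0.98216103
C = S_0 * exp(-qT) * N(d1) - K * exp(-rT) * N(d2)
N(d1) = 0.51244499; N(d2) = 0.36361974
C = 10.3300 * 0.98216103 * 0.51244499 - 10.8200 * 0.99600799 * 0.36361974 = 1.2805

Answer: Price = 1.2805


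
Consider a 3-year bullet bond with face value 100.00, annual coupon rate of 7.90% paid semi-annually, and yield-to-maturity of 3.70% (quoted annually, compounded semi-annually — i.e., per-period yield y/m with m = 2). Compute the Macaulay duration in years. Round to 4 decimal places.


Coupon per period c = face * coupon_rate / m = 3.950000
Periods per year m = 2; per-period yield y/m = 0.018500
Number of cashflows N = 6
Cashflows (t years, CF_t, discount factor 1/(1+y/m)^(m*t), PV):
  t = 0.5000: CF_t = 3.950000, DF = 0.981836, PV = 3.878252
  t = 1.0000: CF_t = 3.950000, DF = 0.964002, PV = 3.807808
  t = 1.5000: CF_t = 3.950000, DF = 0.946492, PV = 3.738643
  t = 2.0000: CF_t = 3.950000, DF = 0.929300, PV = 3.670734
  t = 2.5000: CF_t = 3.950000, DF = 0.912420, PV = 3.604059
  t = 3.0000: CF_t = 103.950000, DF = 0.895847, PV = 93.123286
Price P = sum_t PV_t = 111.822783
Macaulay numerator sum_t t * PV_t:
  t * PV_t at t = 0.5000: 1.939126
  t * PV_t at t = 1.0000: 3.807808
  t * PV_t at t = 1.5000: 5.607964
  t * PV_t at t = 2.0000: 7.341469
  t * PV_t at t = 2.5000: 9.010148
  t * PV_t at t = 3.0000: 279.369859
Macaulay duration D = (sum_t t * PV_t) / P = 307.076374 / 111.822783 = 2.746098

Answer: Macaulay duration = 2.7461 years


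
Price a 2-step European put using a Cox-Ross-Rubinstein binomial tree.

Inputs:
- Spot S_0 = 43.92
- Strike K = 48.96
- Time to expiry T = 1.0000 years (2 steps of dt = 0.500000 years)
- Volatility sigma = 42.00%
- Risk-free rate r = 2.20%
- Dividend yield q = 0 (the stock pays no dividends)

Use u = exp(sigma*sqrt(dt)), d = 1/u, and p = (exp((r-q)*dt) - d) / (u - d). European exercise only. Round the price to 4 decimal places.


Answer: Price = V(0,0) = 9.8903

Derivation:
dt = T/N = 0.500000
u = exp(sigma*sqrt(dt)) = 1.345795; d = 1/u = 0.743055
p = (exp((r-q)*dt) - d) / (u - d) = 0.444645
Discount per step: exp(-r*dt) = 0.989060
Stock lattice S(k, i) with i counting down-moves:
  k=0: S(0,0) = 43.9200
  k=1: S(1,0) = 59.1073; S(1,1) = 32.6350
  k=2: S(2,0) = 79.5463; S(2,1) = 43.9200; S(2,2) = 24.2496
Terminal payoffs V(N, i) = max(K - S_T, 0):
  V(2,0) = 0.000000; V(2,1) = 5.040000; V(2,2) = 24.710401
Backward induction: V(k, i) = exp(-r*dt) * [p * V(k+1, i) + (1-p) * V(k+1, i+1)].
  V(1,0) = exp(-r*dt) * [p*0.000000 + (1-p)*5.040000] = 2.768367
  V(1,1) = exp(-r*dt) * [p*5.040000 + (1-p)*24.710401] = 15.789404
  V(0,0) = exp(-r*dt) * [p*2.768367 + (1-p)*15.789404] = 9.890265


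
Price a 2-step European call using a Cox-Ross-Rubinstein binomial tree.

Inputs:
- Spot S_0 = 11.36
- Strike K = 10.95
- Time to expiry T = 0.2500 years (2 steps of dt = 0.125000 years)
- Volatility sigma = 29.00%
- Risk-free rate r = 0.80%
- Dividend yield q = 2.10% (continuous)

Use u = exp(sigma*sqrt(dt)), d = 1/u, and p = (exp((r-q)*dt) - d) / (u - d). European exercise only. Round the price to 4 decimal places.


dt = T/N = 0.125000
u = exp(sigma*sqrt(dt)) = 1.107971; d = 1/u = 0.902551
p = (exp((r-q)*dt) - d) / (u - d) = 0.466486
Discount per step: exp(-r*dt) = 0.999000
Stock lattice S(k, i) with i counting down-moves:
  k=0: S(0,0) = 11.3600
  k=1: S(1,0) = 12.5866; S(1,1) = 10.2530
  k=2: S(2,0) = 13.9455; S(2,1) = 11.3600; S(2,2) = 9.2538
Terminal payoffs V(N, i) = max(S_T - K, 0):
  V(2,0) = 2.995535; V(2,1) = 0.410000; V(2,2) = 0.000000
Backward induction: V(k, i) = exp(-r*dt) * [p * V(k+1, i) + (1-p) * V(k+1, i+1)].
  V(1,0) = exp(-r*dt) * [p*2.995535 + (1-p)*0.410000] = 1.614500
  V(1,1) = exp(-r*dt) * [p*0.410000 + (1-p)*0.000000] = 0.191068
  V(0,0) = exp(-r*dt) * [p*1.614500 + (1-p)*0.191068] = 0.854224

Answer: Price = V(0,0) = 0.8542


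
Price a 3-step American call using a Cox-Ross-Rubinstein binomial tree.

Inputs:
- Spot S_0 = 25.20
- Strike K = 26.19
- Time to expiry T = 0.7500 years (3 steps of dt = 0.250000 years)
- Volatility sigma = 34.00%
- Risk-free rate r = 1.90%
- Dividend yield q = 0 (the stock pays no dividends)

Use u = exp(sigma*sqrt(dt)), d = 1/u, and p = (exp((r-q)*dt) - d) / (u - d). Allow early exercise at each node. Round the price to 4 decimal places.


Answer: Price = V(0,0) = 2.9093

Derivation:
dt = T/N = 0.250000
u = exp(sigma*sqrt(dt)) = 1.185305; d = 1/u = 0.843665
p = (exp((r-q)*dt) - d) / (u - d) = 0.471539
Discount per step: exp(-r*dt) = 0.995261
Stock lattice S(k, i) with i counting down-moves:
  k=0: S(0,0) = 25.2000
  k=1: S(1,0) = 29.8697; S(1,1) = 21.2604
  k=2: S(2,0) = 35.4047; S(2,1) = 25.2000; S(2,2) = 17.9366
  k=3: S(3,0) = 41.9653; S(3,1) = 29.8697; S(3,2) = 21.2604; S(3,3) = 15.1325
Terminal payoffs V(N, i) = max(S_T - K, 0):
  V(3,0) = 15.775338; V(3,1) = 3.679682; V(3,2) = 0.000000; V(3,3) = 0.000000
Backward induction: V(k, i) = exp(-r*dt) * [p * V(k+1, i) + (1-p) * V(k+1, i+1)]; then take max(V_cont, immediate exercise) for American.
  V(2,0) = exp(-r*dt) * [p*15.775338 + (1-p)*3.679682] = 9.338787; exercise = 9.214679; V(2,0) = max -> 9.338787
  V(2,1) = exp(-r*dt) * [p*3.679682 + (1-p)*0.000000] = 1.726890; exercise = 0.000000; V(2,1) = max -> 1.726890
  V(2,2) = exp(-r*dt) * [p*0.000000 + (1-p)*0.000000] = 0.000000; exercise = 0.000000; V(2,2) = max -> 0.000000
  V(1,0) = exp(-r*dt) * [p*9.338787 + (1-p)*1.726890] = 5.291002; exercise = 3.679682; V(1,0) = max -> 5.291002
  V(1,1) = exp(-r*dt) * [p*1.726890 + (1-p)*0.000000] = 0.810437; exercise = 0.000000; V(1,1) = max -> 0.810437
  V(0,0) = exp(-r*dt) * [p*5.291002 + (1-p)*0.810437] = 2.909344; exercise = 0.000000; V(0,0) = max -> 2.909344


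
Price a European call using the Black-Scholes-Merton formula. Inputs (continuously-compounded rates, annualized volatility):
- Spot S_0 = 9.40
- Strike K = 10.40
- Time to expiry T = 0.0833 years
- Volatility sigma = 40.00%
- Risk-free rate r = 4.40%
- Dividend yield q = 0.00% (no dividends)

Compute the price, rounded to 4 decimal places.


d1 = (ln(S/K) + (r - q + 0.5*sigma^2) * T) / (sigma * sqrt(T)) = -0.78622182
d2 = d1 - sigma * sqrt(T) = -0.90166878
exp(-rT) = 0.99634151; exp(-qT) = 1.00000000
C = S_0 * exp(-qT) * N(d1) - K * exp(-rT) * N(d2)
N(d1) = 0.21586877; N(d2) = 0.18361642
C = 9.4000 * 1.00000000 * 0.21586877 - 10.4000 * 0.99634151 * 0.18361642 = 0.1265

Answer: Price = 0.1265


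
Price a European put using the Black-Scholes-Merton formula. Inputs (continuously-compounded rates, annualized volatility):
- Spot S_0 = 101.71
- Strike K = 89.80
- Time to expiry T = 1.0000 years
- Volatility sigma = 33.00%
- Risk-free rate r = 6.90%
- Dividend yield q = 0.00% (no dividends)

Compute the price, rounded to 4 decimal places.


Answer: Price = 5.2150

Derivation:
d1 = (ln(S/K) + (r - q + 0.5*sigma^2) * T) / (sigma * sqrt(T)) = 0.75148682
d2 = d1 - sigma * sqrt(T) = 0.42148682
exp(-rT) = 0.93332668; exp(-qT) = 1.00000000
P = K * exp(-rT) * N(-d2) - S_0 * exp(-qT) * N(-d1)
N(-d1) = 0.22617986; N(-d2) = 0.33669982
P = 89.8000 * 0.93332668 * 0.33669982 - 101.7100 * 1.00000000 * 0.22617986 = 5.2150


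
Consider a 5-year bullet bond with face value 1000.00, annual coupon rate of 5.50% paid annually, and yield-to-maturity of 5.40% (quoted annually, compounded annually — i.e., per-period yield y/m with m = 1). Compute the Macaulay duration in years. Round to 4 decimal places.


Coupon per period c = face * coupon_rate / m = 55.000000
Periods per year m = 1; per-period yield y/m = 0.054000
Number of cashflows N = 5
Cashflows (t years, CF_t, discount factor 1/(1+y/m)^(m*t), PV):
  t = 1.0000: CF_t = 55.000000, DF = 0.948767, PV = 52.182163
  t = 2.0000: CF_t = 55.000000, DF = 0.900158, PV = 49.508694
  t = 3.0000: CF_t = 55.000000, DF = 0.854040, PV = 46.972195
  t = 4.0000: CF_t = 55.000000, DF = 0.810285, PV = 44.565650
  t = 5.0000: CF_t = 1055.000000, DF = 0.768771, PV = 811.053318
Price P = sum_t PV_t = 1004.282020
Macaulay numerator sum_t t * PV_t:
  t * PV_t at t = 1.0000: 52.182163
  t * PV_t at t = 2.0000: 99.017387
  t * PV_t at t = 3.0000: 140.916586
  t * PV_t at t = 4.0000: 178.262600
  t * PV_t at t = 5.0000: 4055.266589
Macaulay duration D = (sum_t t * PV_t) / P = 4525.645326 / 1004.282020 = 4.506349

Answer: Macaulay duration = 4.5063 years


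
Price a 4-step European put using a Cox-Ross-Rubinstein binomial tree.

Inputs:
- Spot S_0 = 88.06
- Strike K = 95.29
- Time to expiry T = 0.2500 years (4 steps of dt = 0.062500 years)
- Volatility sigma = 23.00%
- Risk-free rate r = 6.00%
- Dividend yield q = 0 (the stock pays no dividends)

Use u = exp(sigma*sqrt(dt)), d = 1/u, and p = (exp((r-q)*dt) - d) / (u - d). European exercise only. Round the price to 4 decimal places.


dt = T/N = 0.062500
u = exp(sigma*sqrt(dt)) = 1.059185; d = 1/u = 0.944122
p = (exp((r-q)*dt) - d) / (u - d) = 0.518281
Discount per step: exp(-r*dt) = 0.996257
Stock lattice S(k, i) with i counting down-moves:
  k=0: S(0,0) = 88.0600
  k=1: S(1,0) = 93.2719; S(1,1) = 83.1394
  k=2: S(2,0) = 98.7922; S(2,1) = 88.0600; S(2,2) = 78.4937
  k=3: S(3,0) = 104.6392; S(3,1) = 93.2719; S(3,2) = 83.1394; S(3,3) = 74.1076
  k=4: S(4,0) = 110.8323; S(4,1) = 98.7922; S(4,2) = 88.0600; S(4,3) = 78.4937; S(4,4) = 69.9666
Terminal payoffs V(N, i) = max(K - S_T, 0):
  V(4,0) = 0.000000; V(4,1) = 0.000000; V(4,2) = 7.230000; V(4,3) = 16.796297; V(4,4) = 25.323371
Backward induction: V(k, i) = exp(-r*dt) * [p * V(k+1, i) + (1-p) * V(k+1, i+1)].
  V(3,0) = exp(-r*dt) * [p*0.000000 + (1-p)*0.000000] = 0.000000
  V(3,1) = exp(-r*dt) * [p*0.000000 + (1-p)*7.230000] = 3.469793
  V(3,2) = exp(-r*dt) * [p*7.230000 + (1-p)*16.796297] = 11.793958
  V(3,3) = exp(-r*dt) * [p*16.796297 + (1-p)*25.323371] = 20.825709
  V(2,0) = exp(-r*dt) * [p*0.000000 + (1-p)*3.469793] = 1.665209
  V(2,1) = exp(-r*dt) * [p*3.469793 + (1-p)*11.793958] = 7.451706
  V(2,2) = exp(-r*dt) * [p*11.793958 + (1-p)*20.825709] = 16.084296
  V(1,0) = exp(-r*dt) * [p*1.665209 + (1-p)*7.451706] = 4.436009
  V(1,1) = exp(-r*dt) * [p*7.451706 + (1-p)*16.084296] = 11.566733
  V(0,0) = exp(-r*dt) * [p*4.436009 + (1-p)*11.566733] = 7.841554

Answer: Price = V(0,0) = 7.8416


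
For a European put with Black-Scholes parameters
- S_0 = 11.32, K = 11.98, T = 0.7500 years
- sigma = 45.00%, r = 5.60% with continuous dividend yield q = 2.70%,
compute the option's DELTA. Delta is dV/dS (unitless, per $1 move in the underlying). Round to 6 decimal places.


Answer: Delta = -0.448903

Derivation:
d1 = 0.1052573180; d2 = -0.2844541137
phi(d1) = 0.3967384289; exp(-qT) = 0.9799536543; exp(-rT) = 0.9588697806
N(-d1) = 0.4580858150
Delta = -exp(-qT) * N(-d1) = -0.9799536543 * 0.4580858150 = -0.448903


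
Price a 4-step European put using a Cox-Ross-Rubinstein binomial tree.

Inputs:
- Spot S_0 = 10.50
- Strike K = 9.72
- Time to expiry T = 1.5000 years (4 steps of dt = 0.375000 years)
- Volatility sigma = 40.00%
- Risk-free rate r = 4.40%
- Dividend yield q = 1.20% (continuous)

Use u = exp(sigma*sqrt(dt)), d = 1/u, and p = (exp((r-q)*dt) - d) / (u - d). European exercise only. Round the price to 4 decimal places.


dt = T/N = 0.375000
u = exp(sigma*sqrt(dt)) = 1.277556; d = 1/u = 0.782744
p = (exp((r-q)*dt) - d) / (u - d) = 0.463465
Discount per step: exp(-r*dt) = 0.983635
Stock lattice S(k, i) with i counting down-moves:
  k=0: S(0,0) = 10.5000
  k=1: S(1,0) = 13.4143; S(1,1) = 8.2188
  k=2: S(2,0) = 17.1376; S(2,1) = 10.5000; S(2,2) = 6.4332
  k=3: S(3,0) = 21.8942; S(3,1) = 13.4143; S(3,2) = 8.2188; S(3,3) = 5.0356
  k=4: S(4,0) = 27.9711; S(4,1) = 17.1376; S(4,2) = 10.5000; S(4,3) = 6.4332; S(4,4) = 3.9416
Terminal payoffs V(N, i) = max(K - S_T, 0):
  V(4,0) = 0.000000; V(4,1) = 0.000000; V(4,2) = 0.000000; V(4,3) = 3.286766; V(4,4) = 5.778429
Backward induction: V(k, i) = exp(-r*dt) * [p * V(k+1, i) + (1-p) * V(k+1, i+1)].
  V(3,0) = exp(-r*dt) * [p*0.000000 + (1-p)*0.000000] = 0.000000
  V(3,1) = exp(-r*dt) * [p*0.000000 + (1-p)*0.000000] = 0.000000
  V(3,2) = exp(-r*dt) * [p*0.000000 + (1-p)*3.286766] = 1.734607
  V(3,3) = exp(-r*dt) * [p*3.286766 + (1-p)*5.778429] = 4.547967
  V(2,0) = exp(-r*dt) * [p*0.000000 + (1-p)*0.000000] = 0.000000
  V(2,1) = exp(-r*dt) * [p*0.000000 + (1-p)*1.734607] = 0.915448
  V(2,2) = exp(-r*dt) * [p*1.734607 + (1-p)*4.547967] = 3.190986
  V(1,0) = exp(-r*dt) * [p*0.000000 + (1-p)*0.915448] = 0.483132
  V(1,1) = exp(-r*dt) * [p*0.915448 + (1-p)*3.190986] = 2.101393
  V(0,0) = exp(-r*dt) * [p*0.483132 + (1-p)*2.101393] = 1.329271

Answer: Price = V(0,0) = 1.3293


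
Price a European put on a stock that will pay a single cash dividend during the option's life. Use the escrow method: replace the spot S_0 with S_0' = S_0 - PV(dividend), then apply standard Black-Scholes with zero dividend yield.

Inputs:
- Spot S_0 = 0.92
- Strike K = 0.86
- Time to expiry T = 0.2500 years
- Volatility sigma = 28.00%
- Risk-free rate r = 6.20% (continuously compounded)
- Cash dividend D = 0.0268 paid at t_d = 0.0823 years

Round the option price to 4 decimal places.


Answer: Price = 0.0288

Derivation:
PV(D) = D * exp(-r * t_d) = 0.0268 * 0.99491040 = 0.02666360
S_0' = S_0 - PV(D) = 0.9200 - 0.02666360 = 0.89333640
d1 = (ln(S_0'/K) + (r + sigma^2/2)*T) / (sigma*sqrt(T)) = 0.45236307
d2 = d1 - sigma*sqrt(T) = 0.31236307
exp(-rT) = 0.98461951
N(-d1) = 0.32550372; N(-d2) = 0.37738231
P = K * exp(-rT) * N(-d2) - S_0' * N(-d1) = 0.8600 * 0.98461951 * 0.37738231 - 0.89333640 * 0.32550372 = 0.0288


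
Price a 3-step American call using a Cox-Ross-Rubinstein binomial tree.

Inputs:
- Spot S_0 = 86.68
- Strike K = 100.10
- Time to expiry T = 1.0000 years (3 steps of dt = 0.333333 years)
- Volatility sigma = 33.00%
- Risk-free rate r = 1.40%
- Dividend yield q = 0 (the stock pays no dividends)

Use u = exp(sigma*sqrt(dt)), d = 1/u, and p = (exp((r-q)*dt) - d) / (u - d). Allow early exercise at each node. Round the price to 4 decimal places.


Answer: Price = V(0,0) = 6.9184

Derivation:
dt = T/N = 0.333333
u = exp(sigma*sqrt(dt)) = 1.209885; d = 1/u = 0.826525
p = (exp((r-q)*dt) - d) / (u - d) = 0.464714
Discount per step: exp(-r*dt) = 0.995344
Stock lattice S(k, i) with i counting down-moves:
  k=0: S(0,0) = 86.6800
  k=1: S(1,0) = 104.8729; S(1,1) = 71.6432
  k=2: S(2,0) = 126.8841; S(2,1) = 86.6800; S(2,2) = 59.2148
  k=3: S(3,0) = 153.5153; S(3,1) = 104.8729; S(3,2) = 71.6432; S(3,3) = 48.9425
Terminal payoffs V(N, i) = max(S_T - K, 0):
  V(3,0) = 53.415255; V(3,1) = 4.772861; V(3,2) = 0.000000; V(3,3) = 0.000000
Backward induction: V(k, i) = exp(-r*dt) * [p * V(k+1, i) + (1-p) * V(k+1, i+1)]; then take max(V_cont, immediate exercise) for American.
  V(2,0) = exp(-r*dt) * [p*53.415255 + (1-p)*4.772861] = 27.250181; exercise = 26.784136; V(2,0) = max -> 27.250181
  V(2,1) = exp(-r*dt) * [p*4.772861 + (1-p)*0.000000] = 2.207687; exercise = 0.000000; V(2,1) = max -> 2.207687
  V(2,2) = exp(-r*dt) * [p*0.000000 + (1-p)*0.000000] = 0.000000; exercise = 0.000000; V(2,2) = max -> 0.000000
  V(1,0) = exp(-r*dt) * [p*27.250181 + (1-p)*2.207687] = 13.780815; exercise = 4.772861; V(1,0) = max -> 13.780815
  V(1,1) = exp(-r*dt) * [p*2.207687 + (1-p)*0.000000] = 1.021166; exercise = 0.000000; V(1,1) = max -> 1.021166
  V(0,0) = exp(-r*dt) * [p*13.780815 + (1-p)*1.021166] = 6.918388; exercise = 0.000000; V(0,0) = max -> 6.918388


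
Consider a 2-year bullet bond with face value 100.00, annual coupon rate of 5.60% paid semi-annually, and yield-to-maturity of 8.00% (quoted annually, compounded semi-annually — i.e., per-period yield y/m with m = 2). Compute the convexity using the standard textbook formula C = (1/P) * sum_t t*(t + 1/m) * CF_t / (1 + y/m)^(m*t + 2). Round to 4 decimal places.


Answer: Convexity = 4.3700

Derivation:
Coupon per period c = face * coupon_rate / m = 2.800000
Periods per year m = 2; per-period yield y/m = 0.040000
Number of cashflows N = 4
Cashflows (t years, CF_t, discount factor 1/(1+y/m)^(m*t), PV):
  t = 0.5000: CF_t = 2.800000, DF = 0.961538, PV = 2.692308
  t = 1.0000: CF_t = 2.800000, DF = 0.924556, PV = 2.588757
  t = 1.5000: CF_t = 2.800000, DF = 0.888996, PV = 2.489190
  t = 2.0000: CF_t = 102.800000, DF = 0.854804, PV = 87.873871
Price P = sum_t PV_t = 95.644126
Convexity numerator sum_t t*(t + 1/m) * CF_t / (1+y/m)^(m*t + 2):
  t = 0.5000: term = 1.244595
  t = 1.0000: term = 3.590178
  t = 1.5000: term = 6.904188
  t = 2.0000: term = 406.221666
Convexity = (1/P) * sum = 417.960626 / 95.644126 = 4.369956


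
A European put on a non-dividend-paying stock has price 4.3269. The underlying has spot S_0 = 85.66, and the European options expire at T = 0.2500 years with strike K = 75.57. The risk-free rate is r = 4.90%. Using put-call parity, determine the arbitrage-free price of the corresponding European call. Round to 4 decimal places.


Answer: Call price = 15.3370

Derivation:
Put-call parity: C - P = S_0 * exp(-qT) - K * exp(-rT).
S_0 * exp(-qT) = 85.6600 * 1.00000000 = 85.66000000
K * exp(-rT) = 75.5700 * 0.98782473 = 74.64991453
C = P + S*exp(-qT) - K*exp(-rT)
C = 4.3269 + 85.66000000 - 74.64991453 = 15.3370


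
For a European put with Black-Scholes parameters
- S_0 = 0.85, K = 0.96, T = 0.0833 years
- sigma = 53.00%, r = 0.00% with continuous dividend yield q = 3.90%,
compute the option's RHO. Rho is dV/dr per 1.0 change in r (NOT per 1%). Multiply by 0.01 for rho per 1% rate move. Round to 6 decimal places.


d1 = -0.7403295355; d2 = -0.8932967542
phi(d1) = 0.3033152929; exp(-qT) = 0.9967565713; exp(-rT) = 1.0000000000
N(-d2) = 0.8141508621
Rho = -K*T*exp(-rT)*N(-d2) = -0.9600 * 0.0833 * 1.0000000000 * 0.8141508621 = -0.065106

Answer: Rho = -0.065106


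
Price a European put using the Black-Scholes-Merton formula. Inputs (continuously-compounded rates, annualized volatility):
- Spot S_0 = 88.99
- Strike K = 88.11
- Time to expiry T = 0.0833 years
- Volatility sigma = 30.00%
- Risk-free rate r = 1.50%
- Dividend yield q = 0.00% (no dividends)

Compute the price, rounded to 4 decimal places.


Answer: Price = 2.5863

Derivation:
d1 = (ln(S/K) + (r - q + 0.5*sigma^2) * T) / (sigma * sqrt(T)) = 0.17250023
d2 = d1 - sigma * sqrt(T) = 0.08591501
exp(-rT) = 0.99875128; exp(-qT) = 1.00000000
P = K * exp(-rT) * N(-d2) - S_0 * exp(-qT) * N(-d1)
N(-d1) = 0.43152214; N(-d2) = 0.46576699
P = 88.1100 * 0.99875128 * 0.46576699 - 88.9900 * 1.00000000 * 0.43152214 = 2.5863


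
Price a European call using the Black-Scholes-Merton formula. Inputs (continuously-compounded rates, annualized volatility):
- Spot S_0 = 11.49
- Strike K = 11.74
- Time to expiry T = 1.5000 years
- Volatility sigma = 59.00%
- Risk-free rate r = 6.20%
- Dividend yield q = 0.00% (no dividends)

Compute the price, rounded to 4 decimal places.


d1 = (ln(S/K) + (r - q + 0.5*sigma^2) * T) / (sigma * sqrt(T)) = 0.46021384
d2 = d1 - sigma * sqrt(T) = -0.26238564
exp(-rT) = 0.91119350; exp(-qT) = 1.00000000
C = S_0 * exp(-qT) * N(d1) - K * exp(-rT) * N(d2)
N(d1) = 0.67731863; N(d2) = 0.39651207
C = 11.4900 * 1.00000000 * 0.67731863 - 11.7400 * 0.91119350 * 0.39651207 = 3.5407

Answer: Price = 3.5407


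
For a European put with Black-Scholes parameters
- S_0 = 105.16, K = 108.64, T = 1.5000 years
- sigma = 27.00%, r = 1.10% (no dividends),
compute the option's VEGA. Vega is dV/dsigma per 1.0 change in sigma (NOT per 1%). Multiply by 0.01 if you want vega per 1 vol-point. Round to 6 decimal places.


d1 = 0.1167842198; d2 = -0.2138968955
phi(d1) = 0.3962310374; exp(-qT) = 1.0000000000; exp(-rT) = 0.9836353794
Vega = S * exp(-qT) * phi(d1) * sqrt(T) = 105.1600 * 1.0000000000 * 0.3962310374 * 1.2247448714 = 51.032248

Answer: Vega = 51.032248


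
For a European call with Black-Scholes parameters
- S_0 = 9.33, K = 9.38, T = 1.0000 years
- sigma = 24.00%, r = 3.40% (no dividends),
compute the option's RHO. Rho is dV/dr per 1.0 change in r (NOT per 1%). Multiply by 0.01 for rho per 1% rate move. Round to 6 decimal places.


Answer: Rho = 4.531039

Derivation:
d1 = 0.2393968827; d2 = -0.0006031173
phi(d1) = 0.3876726555; exp(-qT) = 1.0000000000; exp(-rT) = 0.9665715046
N(d2) = 0.4997593910
Rho = K*T*exp(-rT)*N(d2) = 9.3800 * 1.0000 * 0.9665715046 * 0.4997593910 = 4.531039


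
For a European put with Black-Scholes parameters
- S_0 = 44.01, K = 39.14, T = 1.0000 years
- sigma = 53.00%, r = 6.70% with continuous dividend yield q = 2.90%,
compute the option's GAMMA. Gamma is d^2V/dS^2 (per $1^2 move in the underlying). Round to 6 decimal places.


Answer: Gamma = 0.014220

Derivation:
d1 = 0.5579658846; d2 = 0.0279658846
phi(d1) = 0.3414337904; exp(-qT) = 0.9714164645; exp(-rT) = 0.9351952013
Gamma = exp(-qT) * phi(d1) / (S * sigma * sqrt(T)) = 0.9714164645 * 0.3414337904 / (44.0100 * 0.5300 * 1.0000000000) = 0.014220


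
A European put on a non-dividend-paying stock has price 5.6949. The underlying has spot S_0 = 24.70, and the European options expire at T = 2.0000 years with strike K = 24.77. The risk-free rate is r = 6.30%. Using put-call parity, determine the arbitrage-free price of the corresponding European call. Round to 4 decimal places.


Answer: Call price = 8.5573

Derivation:
Put-call parity: C - P = S_0 * exp(-qT) - K * exp(-rT).
S_0 * exp(-qT) = 24.7000 * 1.00000000 = 24.70000000
K * exp(-rT) = 24.7700 * 0.88161485 = 21.83759975
C = P + S*exp(-qT) - K*exp(-rT)
C = 5.6949 + 24.70000000 - 21.83759975 = 8.5573


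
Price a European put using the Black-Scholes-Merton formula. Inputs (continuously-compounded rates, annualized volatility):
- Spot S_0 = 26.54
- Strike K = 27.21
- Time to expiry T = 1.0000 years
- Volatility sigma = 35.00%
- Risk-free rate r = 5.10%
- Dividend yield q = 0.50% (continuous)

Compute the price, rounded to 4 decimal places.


d1 = (ln(S/K) + (r - q + 0.5*sigma^2) * T) / (sigma * sqrt(T)) = 0.23519565
d2 = d1 - sigma * sqrt(T) = -0.11480435
exp(-rT) = 0.95027867; exp(-qT) = 0.99501248
P = K * exp(-rT) * N(-d2) - S_0 * exp(-qT) * N(-d1)
N(-d1) = 0.40702844; N(-d2) = 0.54569990
P = 27.2100 * 0.95027867 * 0.54569990 - 26.5400 * 0.99501248 * 0.40702844 = 3.3616

Answer: Price = 3.3616


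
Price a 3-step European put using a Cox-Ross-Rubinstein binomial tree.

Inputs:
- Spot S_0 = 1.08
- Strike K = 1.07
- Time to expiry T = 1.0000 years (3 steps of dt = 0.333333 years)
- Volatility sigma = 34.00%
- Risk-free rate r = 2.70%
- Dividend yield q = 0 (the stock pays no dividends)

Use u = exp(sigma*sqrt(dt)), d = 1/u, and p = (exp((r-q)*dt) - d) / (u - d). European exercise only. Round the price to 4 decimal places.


dt = T/N = 0.333333
u = exp(sigma*sqrt(dt)) = 1.216891; d = 1/u = 0.821766
p = (exp((r-q)*dt) - d) / (u - d) = 0.473963
Discount per step: exp(-r*dt) = 0.991040
Stock lattice S(k, i) with i counting down-moves:
  k=0: S(0,0) = 1.0800
  k=1: S(1,0) = 1.3142; S(1,1) = 0.8875
  k=2: S(2,0) = 1.5993; S(2,1) = 1.0800; S(2,2) = 0.7293
  k=3: S(3,0) = 1.9462; S(3,1) = 1.3142; S(3,2) = 0.8875; S(3,3) = 0.5993
Terminal payoffs V(N, i) = max(K - S_T, 0):
  V(3,0) = 0.000000; V(3,1) = 0.000000; V(3,2) = 0.182492; V(3,3) = 0.470666
Backward induction: V(k, i) = exp(-r*dt) * [p * V(k+1, i) + (1-p) * V(k+1, i+1)].
  V(2,0) = exp(-r*dt) * [p*0.000000 + (1-p)*0.000000] = 0.000000
  V(2,1) = exp(-r*dt) * [p*0.000000 + (1-p)*0.182492] = 0.095138
  V(2,2) = exp(-r*dt) * [p*0.182492 + (1-p)*0.470666] = 0.331089
  V(1,0) = exp(-r*dt) * [p*0.000000 + (1-p)*0.095138] = 0.049598
  V(1,1) = exp(-r*dt) * [p*0.095138 + (1-p)*0.331089] = 0.217292
  V(0,0) = exp(-r*dt) * [p*0.049598 + (1-p)*0.217292] = 0.136577

Answer: Price = V(0,0) = 0.1366


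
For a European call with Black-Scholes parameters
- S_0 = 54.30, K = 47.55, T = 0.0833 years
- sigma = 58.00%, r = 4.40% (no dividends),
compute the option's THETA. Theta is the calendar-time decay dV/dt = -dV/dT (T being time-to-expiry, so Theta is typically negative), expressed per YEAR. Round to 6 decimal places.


d1 = 0.8985687912; d2 = 0.7311707028
phi(d1) = 0.2664279391; exp(-qT) = 1.0000000000; exp(-rT) = 0.9963415086
Theta = -S*exp(-qT)*phi(d1)*sigma/(2*sqrt(T)) - r*K*exp(-rT)*N(d2) + q*S*exp(-qT)*N(d1)
N(d1) = 0.8155588059; N(d2) = 0.7676625536; sqrt(T) = 0.2886173938
Term 1 = -54.3000 * 1.0000000000 * 0.2664279391 * 0.5800 / (2 * 0.2886173938) = -14.5363406611
Term 2 = -0.0440 * 47.5500 * 0.9963415086 * 0.7676625536 = -1.6002276785
Term 3 = 0 (no dividend yield, q = 0)
Theta = -14.5363406611 + (-1.6002276785) + (0.0000000000) = -16.136568

Answer: Theta = -16.136568


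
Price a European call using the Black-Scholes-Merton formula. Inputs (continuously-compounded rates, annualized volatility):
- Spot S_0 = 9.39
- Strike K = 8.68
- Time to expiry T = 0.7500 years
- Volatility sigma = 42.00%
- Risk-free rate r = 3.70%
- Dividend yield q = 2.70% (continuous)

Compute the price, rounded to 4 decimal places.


Answer: Price = 1.6879

Derivation:
d1 = (ln(S/K) + (r - q + 0.5*sigma^2) * T) / (sigma * sqrt(T)) = 0.41864428
d2 = d1 - sigma * sqrt(T) = 0.05491361
exp(-rT) = 0.97263149; exp(-qT) = 0.97995365
C = S_0 * exp(-qT) * N(d1) - K * exp(-rT) * N(d2)
N(d1) = 0.66226194; N(d2) = 0.52189636
C = 9.3900 * 0.97995365 * 0.66226194 - 8.6800 * 0.97263149 * 0.52189636 = 1.6879


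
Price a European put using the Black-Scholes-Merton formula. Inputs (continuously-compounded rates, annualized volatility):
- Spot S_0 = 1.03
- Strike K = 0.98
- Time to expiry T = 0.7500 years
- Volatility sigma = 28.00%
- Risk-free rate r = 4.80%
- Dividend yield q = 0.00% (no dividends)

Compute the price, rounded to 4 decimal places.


Answer: Price = 0.0589

Derivation:
d1 = (ln(S/K) + (r - q + 0.5*sigma^2) * T) / (sigma * sqrt(T)) = 0.47491806
d2 = d1 - sigma * sqrt(T) = 0.23243095
exp(-rT) = 0.96464029; exp(-qT) = 1.00000000
P = K * exp(-rT) * N(-d2) - S_0 * exp(-qT) * N(-d1)
N(-d1) = 0.31742269; N(-d2) = 0.40810166
P = 0.9800 * 0.96464029 * 0.40810166 - 1.0300 * 1.00000000 * 0.31742269 = 0.0589


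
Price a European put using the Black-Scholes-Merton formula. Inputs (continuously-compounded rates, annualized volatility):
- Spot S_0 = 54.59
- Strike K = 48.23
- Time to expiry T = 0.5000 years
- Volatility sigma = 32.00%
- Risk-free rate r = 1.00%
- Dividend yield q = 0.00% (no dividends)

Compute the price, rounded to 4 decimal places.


d1 = (ln(S/K) + (r - q + 0.5*sigma^2) * T) / (sigma * sqrt(T)) = 0.68266511
d2 = d1 - sigma * sqrt(T) = 0.45639094
exp(-rT) = 0.99501248; exp(-qT) = 1.00000000
P = K * exp(-rT) * N(-d2) - S_0 * exp(-qT) * N(-d1)
N(-d1) = 0.24740924; N(-d2) = 0.32405444
P = 48.2300 * 0.99501248 * 0.32405444 - 54.5900 * 1.00000000 * 0.24740924 = 2.0451

Answer: Price = 2.0451


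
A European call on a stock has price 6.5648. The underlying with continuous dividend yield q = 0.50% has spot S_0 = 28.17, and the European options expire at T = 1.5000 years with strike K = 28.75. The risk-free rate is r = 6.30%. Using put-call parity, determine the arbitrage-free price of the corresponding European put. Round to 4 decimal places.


Put-call parity: C - P = S_0 * exp(-qT) - K * exp(-rT).
S_0 * exp(-qT) = 28.1700 * 0.99252805 = 27.95951530
K * exp(-rT) = 28.7500 * 0.90982773 = 26.15754737
P = C - S*exp(-qT) + K*exp(-rT)
P = 6.5648 - 27.95951530 + 26.15754737 = 4.7628

Answer: Put price = 4.7628


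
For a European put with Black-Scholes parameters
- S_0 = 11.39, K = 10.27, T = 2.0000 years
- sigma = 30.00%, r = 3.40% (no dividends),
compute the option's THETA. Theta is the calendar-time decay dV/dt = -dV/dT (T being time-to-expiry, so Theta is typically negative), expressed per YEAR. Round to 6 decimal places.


d1 = 0.6163820432; d2 = 0.1921179745
phi(d1) = 0.3299210338; exp(-qT) = 1.0000000000; exp(-rT) = 0.9342604736
Theta = -S*exp(-qT)*phi(d1)*sigma/(2*sqrt(T)) + r*K*exp(-rT)*N(-d2) - q*S*exp(-qT)*N(-d1)
N(-d1) = 0.2688212010; N(-d2) = 0.4238248978; sqrt(T) = 1.4142135624
Term 1 = -11.3900 * 1.0000000000 * 0.3299210338 * 0.3000 / (2 * 1.4142135624) = -0.3985749403
Term 2 = 0.0340 * 10.2700 * 0.9342604736 * 0.4238248978 = 0.1382623079
Term 3 = 0 (no dividend yield, q = 0)
Theta = -0.3985749403 + (0.1382623079) + (0.0000000000) = -0.260313

Answer: Theta = -0.260313


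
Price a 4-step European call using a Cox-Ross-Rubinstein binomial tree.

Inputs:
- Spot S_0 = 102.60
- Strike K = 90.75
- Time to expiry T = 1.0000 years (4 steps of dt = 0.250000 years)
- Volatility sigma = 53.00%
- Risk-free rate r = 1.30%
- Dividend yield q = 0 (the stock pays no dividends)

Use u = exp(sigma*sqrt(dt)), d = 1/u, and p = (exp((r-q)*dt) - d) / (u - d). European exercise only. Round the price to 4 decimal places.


Answer: Price = V(0,0) = 27.6296

Derivation:
dt = T/N = 0.250000
u = exp(sigma*sqrt(dt)) = 1.303431; d = 1/u = 0.767206
p = (exp((r-q)*dt) - d) / (u - d) = 0.440206
Discount per step: exp(-r*dt) = 0.996755
Stock lattice S(k, i) with i counting down-moves:
  k=0: S(0,0) = 102.6000
  k=1: S(1,0) = 133.7320; S(1,1) = 78.7153
  k=2: S(2,0) = 174.3105; S(2,1) = 102.6000; S(2,2) = 60.3909
  k=3: S(3,0) = 227.2016; S(3,1) = 133.7320; S(3,2) = 78.7153; S(3,3) = 46.3322
  k=4: S(4,0) = 296.1417; S(4,1) = 174.3105; S(4,2) = 102.6000; S(4,3) = 60.3909; S(4,4) = 35.5464
Terminal payoffs V(N, i) = max(S_T - K, 0):
  V(4,0) = 205.391663; V(4,1) = 83.560455; V(4,2) = 11.850000; V(4,3) = 0.000000; V(4,4) = 0.000000
Backward induction: V(k, i) = exp(-r*dt) * [p * V(k+1, i) + (1-p) * V(k+1, i+1)].
  V(3,0) = exp(-r*dt) * [p*205.391663 + (1-p)*83.560455] = 136.746105
  V(3,1) = exp(-r*dt) * [p*83.560455 + (1-p)*11.850000] = 43.276477
  V(3,2) = exp(-r*dt) * [p*11.850000 + (1-p)*0.000000] = 5.199512
  V(3,3) = exp(-r*dt) * [p*0.000000 + (1-p)*0.000000] = 0.000000
  V(2,0) = exp(-r*dt) * [p*136.746105 + (1-p)*43.276477] = 84.148417
  V(2,1) = exp(-r*dt) * [p*43.276477 + (1-p)*5.199512] = 21.889953
  V(2,2) = exp(-r*dt) * [p*5.199512 + (1-p)*0.000000] = 2.281428
  V(1,0) = exp(-r*dt) * [p*84.148417 + (1-p)*21.889953] = 49.136533
  V(1,1) = exp(-r*dt) * [p*21.889953 + (1-p)*2.281428] = 10.877803
  V(0,0) = exp(-r*dt) * [p*49.136533 + (1-p)*10.877803] = 27.629574


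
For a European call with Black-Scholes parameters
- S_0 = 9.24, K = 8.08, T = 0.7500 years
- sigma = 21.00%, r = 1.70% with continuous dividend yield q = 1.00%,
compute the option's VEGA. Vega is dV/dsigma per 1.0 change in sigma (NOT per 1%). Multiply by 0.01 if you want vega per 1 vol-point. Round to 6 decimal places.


d1 = 0.8574339541; d2 = 0.6755686193
phi(d1) = 0.2762262436; exp(-qT) = 0.9925280548; exp(-rT) = 0.9873309369
Vega = S * exp(-qT) * phi(d1) * sqrt(T) = 9.2400 * 0.9925280548 * 0.2762262436 * 0.8660254038 = 2.193867

Answer: Vega = 2.193867


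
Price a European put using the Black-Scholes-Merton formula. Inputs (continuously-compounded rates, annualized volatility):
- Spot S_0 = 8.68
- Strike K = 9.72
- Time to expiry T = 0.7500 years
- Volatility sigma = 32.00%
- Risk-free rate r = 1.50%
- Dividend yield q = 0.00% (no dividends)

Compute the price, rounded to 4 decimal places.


d1 = (ln(S/K) + (r - q + 0.5*sigma^2) * T) / (sigma * sqrt(T)) = -0.22918673
d2 = d1 - sigma * sqrt(T) = -0.50631486
exp(-rT) = 0.98881304; exp(-qT) = 1.00000000
P = K * exp(-rT) * N(-d2) - S_0 * exp(-qT) * N(-d1)
N(-d1) = 0.59063811; N(-d2) = 0.69368218
P = 9.7200 * 0.98881304 * 0.69368218 - 8.6800 * 1.00000000 * 0.59063811 = 1.5404

Answer: Price = 1.5404


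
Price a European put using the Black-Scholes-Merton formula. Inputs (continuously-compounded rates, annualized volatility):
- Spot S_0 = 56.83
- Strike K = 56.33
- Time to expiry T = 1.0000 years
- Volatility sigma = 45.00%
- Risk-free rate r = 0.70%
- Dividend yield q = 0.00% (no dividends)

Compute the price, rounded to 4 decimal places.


Answer: Price = 9.5971

Derivation:
d1 = (ln(S/K) + (r - q + 0.5*sigma^2) * T) / (sigma * sqrt(T)) = 0.26019356
d2 = d1 - sigma * sqrt(T) = -0.18980644
exp(-rT) = 0.99302444; exp(-qT) = 1.00000000
P = K * exp(-rT) * N(-d2) - S_0 * exp(-qT) * N(-d1)
N(-d1) = 0.39735724; N(-d2) = 0.57526960
P = 56.3300 * 0.99302444 * 0.57526960 - 56.8300 * 1.00000000 * 0.39735724 = 9.5971


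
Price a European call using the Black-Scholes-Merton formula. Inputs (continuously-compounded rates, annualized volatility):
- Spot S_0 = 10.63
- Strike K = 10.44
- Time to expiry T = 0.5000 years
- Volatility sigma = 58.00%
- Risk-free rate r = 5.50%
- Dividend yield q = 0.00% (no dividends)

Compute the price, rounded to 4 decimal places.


Answer: Price = 1.9355

Derivation:
d1 = (ln(S/K) + (r - q + 0.5*sigma^2) * T) / (sigma * sqrt(T)) = 0.31609041
d2 = d1 - sigma * sqrt(T) = -0.09403152
exp(-rT) = 0.97287468; exp(-qT) = 1.00000000
C = S_0 * exp(-qT) * N(d1) - K * exp(-rT) * N(d2)
N(d1) = 0.62403306; N(d2) = 0.46254206
C = 10.6300 * 1.00000000 * 0.62403306 - 10.4400 * 0.97287468 * 0.46254206 = 1.9355


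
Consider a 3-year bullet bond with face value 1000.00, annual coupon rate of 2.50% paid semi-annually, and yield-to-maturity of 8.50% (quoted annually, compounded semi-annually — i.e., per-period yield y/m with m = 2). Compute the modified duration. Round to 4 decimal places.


Answer: Modified duration = 2.7809

Derivation:
Coupon per period c = face * coupon_rate / m = 12.500000
Periods per year m = 2; per-period yield y/m = 0.042500
Number of cashflows N = 6
Cashflows (t years, CF_t, discount factor 1/(1+y/m)^(m*t), PV):
  t = 0.5000: CF_t = 12.500000, DF = 0.959233, PV = 11.990408
  t = 1.0000: CF_t = 12.500000, DF = 0.920127, PV = 11.501590
  t = 1.5000: CF_t = 12.500000, DF = 0.882616, PV = 11.032700
  t = 2.0000: CF_t = 12.500000, DF = 0.846634, PV = 10.582926
  t = 2.5000: CF_t = 12.500000, DF = 0.812119, PV = 10.151488
  t = 3.0000: CF_t = 1012.500000, DF = 0.779011, PV = 788.748688
Price P = sum_t PV_t = 844.007800
First compute Macaulay numerator sum_t t * PV_t:
  t * PV_t at t = 0.5000: 5.995204
  t * PV_t at t = 1.0000: 11.501590
  t * PV_t at t = 1.5000: 16.549050
  t * PV_t at t = 2.0000: 21.165852
  t * PV_t at t = 2.5000: 25.378719
  t * PV_t at t = 3.0000: 2366.246065
Macaulay duration D = 2446.836481 / 844.007800 = 2.899069
Modified duration = D / (1 + y/m) = 2.899069 / (1 + 0.042500) = 2.780881


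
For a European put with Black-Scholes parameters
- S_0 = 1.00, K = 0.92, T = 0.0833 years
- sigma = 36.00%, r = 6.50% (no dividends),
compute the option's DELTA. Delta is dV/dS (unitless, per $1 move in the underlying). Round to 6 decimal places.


Answer: Delta = -0.182319

Derivation:
d1 = 0.9065630270; d2 = 0.8026607652
phi(d1) = 0.2645124936; exp(-qT) = 1.0000000000; exp(-rT) = 0.9946001320
N(-d1) = 0.1823189605
Delta = -exp(-qT) * N(-d1) = -1.0000000000 * 0.1823189605 = -0.182319


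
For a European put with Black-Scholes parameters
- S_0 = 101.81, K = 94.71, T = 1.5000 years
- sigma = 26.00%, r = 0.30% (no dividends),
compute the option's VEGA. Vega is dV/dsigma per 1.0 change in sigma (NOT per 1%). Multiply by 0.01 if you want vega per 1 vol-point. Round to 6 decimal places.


d1 = 0.4003620008; d2 = 0.0819283343
phi(d1) = 0.3682167944; exp(-qT) = 1.0000000000; exp(-rT) = 0.9955101098
Vega = S * exp(-qT) * phi(d1) * sqrt(T) = 101.8100 * 1.0000000000 * 0.3682167944 * 1.2247448714 = 45.913422

Answer: Vega = 45.913422


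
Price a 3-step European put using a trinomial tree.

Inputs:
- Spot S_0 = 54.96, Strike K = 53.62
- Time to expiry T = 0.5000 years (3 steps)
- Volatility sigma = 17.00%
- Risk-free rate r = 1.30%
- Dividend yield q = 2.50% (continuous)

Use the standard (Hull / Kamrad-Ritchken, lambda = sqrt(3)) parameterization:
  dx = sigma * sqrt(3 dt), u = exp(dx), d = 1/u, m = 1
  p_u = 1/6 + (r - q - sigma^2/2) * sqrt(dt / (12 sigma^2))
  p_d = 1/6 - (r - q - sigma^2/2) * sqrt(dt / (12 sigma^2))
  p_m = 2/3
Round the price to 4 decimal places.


dt = T/N = 0.166667; dx = sigma*sqrt(3*dt) = 0.120208
u = exp(dx) = 1.127732; d = 1/u = 0.886736
p_u = 0.148330, p_m = 0.666667, p_d = 0.185003
Discount per step: exp(-r*dt) = 0.997836
Stock lattice S(k, j) with j the centered position index:
  k=0: S(0,+0) = 54.9600
  k=1: S(1,-1) = 48.7350; S(1,+0) = 54.9600; S(1,+1) = 61.9801
  k=2: S(2,-2) = 43.2151; S(2,-1) = 48.7350; S(2,+0) = 54.9600; S(2,+1) = 61.9801; S(2,+2) = 69.8969
  k=3: S(3,-3) = 38.3204; S(3,-2) = 43.2151; S(3,-1) = 48.7350; S(3,+0) = 54.9600; S(3,+1) = 61.9801; S(3,+2) = 69.8969; S(3,+3) = 78.8250
Terminal payoffs V(N, j) = max(K - S_T, 0):
  V(3,-3) = 15.299646; V(3,-2) = 10.404927; V(3,-1) = 4.884998; V(3,+0) = 0.000000; V(3,+1) = 0.000000; V(3,+2) = 0.000000; V(3,+3) = 0.000000
Backward induction: V(k, j) = exp(-r*dt) * [p_u * V(k+1, j+1) + p_m * V(k+1, j) + p_d * V(k+1, j-1)]
  V(2,-2) = exp(-r*dt) * [p_u*4.884998 + p_m*10.404927 + p_d*15.299646] = 10.468984
  V(2,-1) = exp(-r*dt) * [p_u*0.000000 + p_m*4.884998 + p_d*10.404927] = 5.170393
  V(2,+0) = exp(-r*dt) * [p_u*0.000000 + p_m*0.000000 + p_d*4.884998] = 0.901783
  V(2,+1) = exp(-r*dt) * [p_u*0.000000 + p_m*0.000000 + p_d*0.000000] = 0.000000
  V(2,+2) = exp(-r*dt) * [p_u*0.000000 + p_m*0.000000 + p_d*0.000000] = 0.000000
  V(1,-1) = exp(-r*dt) * [p_u*0.901783 + p_m*5.170393 + p_d*10.468984] = 5.505541
  V(1,+0) = exp(-r*dt) * [p_u*0.000000 + p_m*0.901783 + p_d*5.170393] = 1.554355
  V(1,+1) = exp(-r*dt) * [p_u*0.000000 + p_m*0.000000 + p_d*0.901783] = 0.166471
  V(0,+0) = exp(-r*dt) * [p_u*0.166471 + p_m*1.554355 + p_d*5.505541] = 2.074970

Answer: Price = V(0,0) = 2.0750


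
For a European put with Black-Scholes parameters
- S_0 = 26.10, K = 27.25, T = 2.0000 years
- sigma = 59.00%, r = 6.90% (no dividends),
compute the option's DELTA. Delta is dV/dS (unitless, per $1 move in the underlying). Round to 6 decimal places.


Answer: Delta = -0.297741

Derivation:
d1 = 0.5309075084; d2 = -0.3034784934
phi(d1) = 0.3465008787; exp(-qT) = 1.0000000000; exp(-rT) = 0.8710986917
N(-d1) = 0.2977414372
Delta = -exp(-qT) * N(-d1) = -1.0000000000 * 0.2977414372 = -0.297741
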